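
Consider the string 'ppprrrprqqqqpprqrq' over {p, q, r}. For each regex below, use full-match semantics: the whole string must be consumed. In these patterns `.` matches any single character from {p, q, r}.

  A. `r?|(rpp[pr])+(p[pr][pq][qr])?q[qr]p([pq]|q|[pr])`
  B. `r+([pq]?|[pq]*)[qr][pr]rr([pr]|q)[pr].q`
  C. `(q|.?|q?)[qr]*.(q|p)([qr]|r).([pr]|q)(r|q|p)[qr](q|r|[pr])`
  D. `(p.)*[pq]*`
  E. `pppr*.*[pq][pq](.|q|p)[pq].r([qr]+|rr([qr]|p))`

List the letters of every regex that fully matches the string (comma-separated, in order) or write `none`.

E

A → no match
B → no match — must start with 'r'
C → no match
D → no match
E → match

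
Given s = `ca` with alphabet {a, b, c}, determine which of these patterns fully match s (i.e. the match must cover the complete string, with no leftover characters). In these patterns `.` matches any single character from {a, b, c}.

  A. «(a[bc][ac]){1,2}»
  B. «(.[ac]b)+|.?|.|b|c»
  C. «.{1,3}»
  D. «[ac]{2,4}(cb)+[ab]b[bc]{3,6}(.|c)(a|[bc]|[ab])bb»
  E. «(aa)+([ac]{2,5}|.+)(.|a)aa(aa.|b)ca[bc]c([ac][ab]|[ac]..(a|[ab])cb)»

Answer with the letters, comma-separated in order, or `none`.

A → no match — must start with `a`
B → no match
C → match
D → no match — must end with `bb`
E → no match — must start with `aa`

C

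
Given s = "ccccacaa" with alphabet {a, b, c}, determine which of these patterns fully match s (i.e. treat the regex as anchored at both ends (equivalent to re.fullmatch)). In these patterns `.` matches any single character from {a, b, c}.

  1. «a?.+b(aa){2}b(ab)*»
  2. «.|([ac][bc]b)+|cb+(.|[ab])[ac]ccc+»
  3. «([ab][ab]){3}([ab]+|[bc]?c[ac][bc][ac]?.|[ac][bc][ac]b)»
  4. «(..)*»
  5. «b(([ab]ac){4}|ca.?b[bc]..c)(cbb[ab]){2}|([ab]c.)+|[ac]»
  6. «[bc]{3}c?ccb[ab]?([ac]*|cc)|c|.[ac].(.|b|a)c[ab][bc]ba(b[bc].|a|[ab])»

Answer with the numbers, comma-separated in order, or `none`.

1 → no match
2 → no match
3 → no match
4 → match
5 → no match
6 → no match

4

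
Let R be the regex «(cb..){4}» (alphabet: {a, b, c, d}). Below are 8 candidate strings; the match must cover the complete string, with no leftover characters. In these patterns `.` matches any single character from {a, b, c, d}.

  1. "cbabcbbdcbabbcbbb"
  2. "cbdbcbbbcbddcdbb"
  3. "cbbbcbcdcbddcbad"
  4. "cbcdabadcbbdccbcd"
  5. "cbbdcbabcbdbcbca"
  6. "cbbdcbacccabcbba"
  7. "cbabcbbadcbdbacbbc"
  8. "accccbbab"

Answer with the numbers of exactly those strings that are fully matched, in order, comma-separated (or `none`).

3, 5

1 → no match
2 → no match
3 → match
4 → no match
5 → match
6 → no match
7 → no match
8 → no match — must start with "cb"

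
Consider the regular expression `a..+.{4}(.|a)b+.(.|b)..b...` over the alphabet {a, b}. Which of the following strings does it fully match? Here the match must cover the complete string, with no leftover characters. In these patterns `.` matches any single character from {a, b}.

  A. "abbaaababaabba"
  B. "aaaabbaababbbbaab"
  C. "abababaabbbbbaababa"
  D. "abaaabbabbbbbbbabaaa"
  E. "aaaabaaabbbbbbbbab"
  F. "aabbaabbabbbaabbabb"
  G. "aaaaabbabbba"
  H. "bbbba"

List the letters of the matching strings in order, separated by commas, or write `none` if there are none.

A → no match
B → match
C → match
D → match
E → match
F → match
G. "aaaaabbabbba" → no match
H. "bbbba" → no match — must start with "a"

B, C, D, E, F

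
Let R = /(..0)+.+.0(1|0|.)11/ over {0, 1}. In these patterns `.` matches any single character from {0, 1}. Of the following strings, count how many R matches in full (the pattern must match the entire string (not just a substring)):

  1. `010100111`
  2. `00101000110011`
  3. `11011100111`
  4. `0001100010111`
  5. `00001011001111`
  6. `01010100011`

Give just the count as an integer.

4

1 → match
2 → no match
3 → match
4 → match
5 → no match
6 → match
Total matched: 4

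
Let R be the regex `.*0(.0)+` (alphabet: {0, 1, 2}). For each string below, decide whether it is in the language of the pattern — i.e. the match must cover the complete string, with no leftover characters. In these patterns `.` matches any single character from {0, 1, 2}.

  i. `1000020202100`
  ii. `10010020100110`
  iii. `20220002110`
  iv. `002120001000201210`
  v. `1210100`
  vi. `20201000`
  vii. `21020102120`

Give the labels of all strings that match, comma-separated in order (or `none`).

vi

i → no match
ii → no match
iii → no match
iv → no match
v → no match
vi → match
vii → no match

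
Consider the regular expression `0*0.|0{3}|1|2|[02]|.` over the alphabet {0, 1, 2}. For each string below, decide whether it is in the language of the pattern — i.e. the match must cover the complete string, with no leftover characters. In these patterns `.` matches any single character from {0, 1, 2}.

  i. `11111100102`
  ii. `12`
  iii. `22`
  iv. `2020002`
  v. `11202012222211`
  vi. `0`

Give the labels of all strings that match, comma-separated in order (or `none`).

i. `11111100102` → no match
ii. `12` → no match
iii. `22` → no match
iv. `2020002` → no match
v → no match
vi. `0` → match

vi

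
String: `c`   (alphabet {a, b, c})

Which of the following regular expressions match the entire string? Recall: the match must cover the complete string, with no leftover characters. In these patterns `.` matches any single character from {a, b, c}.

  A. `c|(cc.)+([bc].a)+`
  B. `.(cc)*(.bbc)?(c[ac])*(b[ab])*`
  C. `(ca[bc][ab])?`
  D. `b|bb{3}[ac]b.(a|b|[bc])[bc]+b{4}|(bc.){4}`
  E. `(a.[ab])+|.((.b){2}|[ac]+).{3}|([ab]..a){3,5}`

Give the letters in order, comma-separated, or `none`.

A → match
B → match
C → no match
D → no match
E → no match

A, B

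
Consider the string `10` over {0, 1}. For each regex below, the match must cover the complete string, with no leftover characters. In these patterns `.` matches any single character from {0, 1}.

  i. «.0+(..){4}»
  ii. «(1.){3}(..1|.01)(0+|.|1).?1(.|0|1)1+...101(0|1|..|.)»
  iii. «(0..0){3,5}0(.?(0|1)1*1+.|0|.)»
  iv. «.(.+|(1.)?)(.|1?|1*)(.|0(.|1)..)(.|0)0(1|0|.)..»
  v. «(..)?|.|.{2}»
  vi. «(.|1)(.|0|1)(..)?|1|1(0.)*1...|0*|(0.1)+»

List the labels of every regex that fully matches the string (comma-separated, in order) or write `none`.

i → no match
ii → no match
iii → no match — must start with `0`
iv → no match
v → match
vi → match

v, vi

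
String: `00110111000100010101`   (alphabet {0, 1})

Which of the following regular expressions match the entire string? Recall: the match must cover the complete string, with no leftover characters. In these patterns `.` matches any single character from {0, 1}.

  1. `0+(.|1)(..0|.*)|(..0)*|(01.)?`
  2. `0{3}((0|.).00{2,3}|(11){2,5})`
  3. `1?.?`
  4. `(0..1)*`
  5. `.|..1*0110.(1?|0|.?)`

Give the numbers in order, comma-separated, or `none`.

1, 4

1 → match
2 → no match
3 → no match
4 → match
5 → no match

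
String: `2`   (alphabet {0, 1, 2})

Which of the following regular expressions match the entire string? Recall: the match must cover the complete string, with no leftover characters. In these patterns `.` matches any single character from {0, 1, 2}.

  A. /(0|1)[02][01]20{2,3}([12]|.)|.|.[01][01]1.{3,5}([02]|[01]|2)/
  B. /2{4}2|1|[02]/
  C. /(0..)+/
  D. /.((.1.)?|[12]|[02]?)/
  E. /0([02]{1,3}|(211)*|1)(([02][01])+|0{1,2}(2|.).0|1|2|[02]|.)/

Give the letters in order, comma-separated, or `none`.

A, B, D

A → match
B → match
C → no match — must start with `0`
D → match
E → no match — must start with `0`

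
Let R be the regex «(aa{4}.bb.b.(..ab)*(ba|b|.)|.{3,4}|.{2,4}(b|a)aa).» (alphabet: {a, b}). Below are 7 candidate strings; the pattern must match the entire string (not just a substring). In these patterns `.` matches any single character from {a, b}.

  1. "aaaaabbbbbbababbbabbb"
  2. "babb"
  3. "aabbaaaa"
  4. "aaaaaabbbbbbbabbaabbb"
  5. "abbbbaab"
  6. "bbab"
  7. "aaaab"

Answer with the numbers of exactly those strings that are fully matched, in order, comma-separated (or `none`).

1 → match
2. "babb" → match
3. "aabbaaaa" → match
4 → match
5. "abbbbaab" → match
6. "bbab" → match
7. "aaaab" → match

1, 2, 3, 4, 5, 6, 7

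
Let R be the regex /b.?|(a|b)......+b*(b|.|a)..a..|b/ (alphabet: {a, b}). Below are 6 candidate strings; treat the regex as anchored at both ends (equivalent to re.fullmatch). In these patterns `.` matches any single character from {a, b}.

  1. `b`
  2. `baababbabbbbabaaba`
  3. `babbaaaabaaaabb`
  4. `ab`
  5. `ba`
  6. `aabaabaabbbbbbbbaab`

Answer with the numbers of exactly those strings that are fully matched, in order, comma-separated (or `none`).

1 → match
2 → match
3 → match
4 → no match
5 → match
6 → match

1, 2, 3, 5, 6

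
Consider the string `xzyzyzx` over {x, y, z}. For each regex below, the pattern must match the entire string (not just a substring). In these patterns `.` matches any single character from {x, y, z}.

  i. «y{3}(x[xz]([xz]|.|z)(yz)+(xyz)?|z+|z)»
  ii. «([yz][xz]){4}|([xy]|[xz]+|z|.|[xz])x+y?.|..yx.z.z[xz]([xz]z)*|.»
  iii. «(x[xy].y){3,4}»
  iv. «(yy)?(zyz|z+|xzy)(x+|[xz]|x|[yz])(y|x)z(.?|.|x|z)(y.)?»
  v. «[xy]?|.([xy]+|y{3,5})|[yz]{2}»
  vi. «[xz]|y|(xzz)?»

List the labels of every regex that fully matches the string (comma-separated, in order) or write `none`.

i → no match — must start with `y`
ii → no match
iii → no match — must end with `y`
iv → match
v → no match
vi → no match

iv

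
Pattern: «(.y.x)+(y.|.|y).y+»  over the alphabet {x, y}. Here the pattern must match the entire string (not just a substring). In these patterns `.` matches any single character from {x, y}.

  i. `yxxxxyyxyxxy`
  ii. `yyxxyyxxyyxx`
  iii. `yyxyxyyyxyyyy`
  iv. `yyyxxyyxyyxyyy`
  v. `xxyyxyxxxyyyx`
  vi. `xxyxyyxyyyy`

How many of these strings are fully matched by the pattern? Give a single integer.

1

i → no match
ii → no match — must end with `y`
iii → no match
iv → match
v → no match — must end with `y`
vi → no match
Total matched: 1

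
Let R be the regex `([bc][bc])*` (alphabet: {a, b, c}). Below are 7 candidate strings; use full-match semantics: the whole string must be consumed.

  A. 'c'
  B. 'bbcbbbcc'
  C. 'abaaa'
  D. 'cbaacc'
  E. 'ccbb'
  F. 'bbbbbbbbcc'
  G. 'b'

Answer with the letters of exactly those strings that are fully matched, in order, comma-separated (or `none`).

B, E, F

A → no match
B → match
C → no match
D → no match
E → match
F → match
G → no match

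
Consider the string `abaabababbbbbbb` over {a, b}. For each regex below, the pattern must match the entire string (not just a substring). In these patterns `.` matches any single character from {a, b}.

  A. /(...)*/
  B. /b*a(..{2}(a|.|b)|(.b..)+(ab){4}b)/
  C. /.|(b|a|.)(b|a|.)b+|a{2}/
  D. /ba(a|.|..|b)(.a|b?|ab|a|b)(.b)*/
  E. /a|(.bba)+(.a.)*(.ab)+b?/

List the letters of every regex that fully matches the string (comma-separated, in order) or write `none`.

A → match
B → no match
C → no match
D → no match — must start with `ba`
E → no match

A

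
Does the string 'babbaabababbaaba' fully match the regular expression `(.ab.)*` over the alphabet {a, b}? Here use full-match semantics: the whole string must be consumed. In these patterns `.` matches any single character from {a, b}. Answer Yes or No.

Yes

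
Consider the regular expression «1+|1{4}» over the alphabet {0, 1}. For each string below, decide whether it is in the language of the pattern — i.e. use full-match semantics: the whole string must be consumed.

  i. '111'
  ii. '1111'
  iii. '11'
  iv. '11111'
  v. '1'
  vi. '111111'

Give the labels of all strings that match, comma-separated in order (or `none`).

i, ii, iii, iv, v, vi

i. '111' → match
ii. '1111' → match
iii. '11' → match
iv. '11111' → match
v. '1' → match
vi. '111111' → match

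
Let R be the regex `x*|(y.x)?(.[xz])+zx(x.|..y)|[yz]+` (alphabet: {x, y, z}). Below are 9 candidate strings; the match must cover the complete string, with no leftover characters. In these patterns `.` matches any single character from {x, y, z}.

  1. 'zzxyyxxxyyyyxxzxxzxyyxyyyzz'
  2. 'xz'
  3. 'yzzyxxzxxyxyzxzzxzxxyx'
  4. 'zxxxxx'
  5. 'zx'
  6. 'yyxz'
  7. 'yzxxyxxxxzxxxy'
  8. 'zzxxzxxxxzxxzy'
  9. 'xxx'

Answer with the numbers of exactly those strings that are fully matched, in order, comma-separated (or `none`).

9

1 → no match
2 → no match
3 → no match
4 → no match
5 → no match
6 → no match
7 → no match
8 → no match
9 → match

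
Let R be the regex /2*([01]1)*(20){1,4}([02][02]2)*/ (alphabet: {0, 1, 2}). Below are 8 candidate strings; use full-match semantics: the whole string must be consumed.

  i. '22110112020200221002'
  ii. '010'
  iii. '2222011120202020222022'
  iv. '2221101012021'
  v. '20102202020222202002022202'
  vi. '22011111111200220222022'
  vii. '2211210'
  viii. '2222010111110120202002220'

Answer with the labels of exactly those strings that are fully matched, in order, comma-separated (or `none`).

i → no match
ii. '010' → no match
iii → match
iv → no match
v → no match
vi → no match
vii. '2211210' → no match
viii → no match

iii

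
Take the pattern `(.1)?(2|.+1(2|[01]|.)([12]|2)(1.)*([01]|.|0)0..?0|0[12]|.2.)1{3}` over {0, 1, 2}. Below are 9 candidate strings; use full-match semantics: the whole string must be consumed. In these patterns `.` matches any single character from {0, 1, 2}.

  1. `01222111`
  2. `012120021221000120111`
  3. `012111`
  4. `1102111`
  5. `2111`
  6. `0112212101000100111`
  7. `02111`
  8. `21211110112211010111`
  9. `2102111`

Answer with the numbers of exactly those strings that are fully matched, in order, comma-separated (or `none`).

1 → match
2 → match
3 → match
4 → match
5 → match
6 → match
7 → match
8 → no match
9 → match

1, 2, 3, 4, 5, 6, 7, 9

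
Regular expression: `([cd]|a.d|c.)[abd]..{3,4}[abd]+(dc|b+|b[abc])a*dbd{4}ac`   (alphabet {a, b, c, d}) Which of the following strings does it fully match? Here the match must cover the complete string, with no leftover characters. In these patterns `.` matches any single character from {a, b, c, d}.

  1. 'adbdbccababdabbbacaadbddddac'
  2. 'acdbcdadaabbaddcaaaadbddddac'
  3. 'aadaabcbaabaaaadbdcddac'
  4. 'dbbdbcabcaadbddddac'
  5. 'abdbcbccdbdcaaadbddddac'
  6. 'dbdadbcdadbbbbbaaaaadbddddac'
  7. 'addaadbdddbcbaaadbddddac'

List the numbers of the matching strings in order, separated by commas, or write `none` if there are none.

1 → no match
2 → match
3 → no match
4 → match
5 → match
6 → match
7 → no match

2, 4, 5, 6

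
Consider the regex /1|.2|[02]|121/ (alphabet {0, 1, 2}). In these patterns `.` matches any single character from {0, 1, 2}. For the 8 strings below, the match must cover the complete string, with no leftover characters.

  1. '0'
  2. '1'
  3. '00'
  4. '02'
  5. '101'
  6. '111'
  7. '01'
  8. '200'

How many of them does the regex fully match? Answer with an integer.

3

1 → match
2 → match
3 → no match
4 → match
5 → no match
6 → no match
7 → no match
8 → no match
Total matched: 3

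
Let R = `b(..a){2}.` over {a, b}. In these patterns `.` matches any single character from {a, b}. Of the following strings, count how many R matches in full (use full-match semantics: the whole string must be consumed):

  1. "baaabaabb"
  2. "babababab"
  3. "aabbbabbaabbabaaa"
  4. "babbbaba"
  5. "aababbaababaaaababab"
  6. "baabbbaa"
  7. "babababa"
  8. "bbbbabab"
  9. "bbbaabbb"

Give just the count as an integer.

0

1 → no match
2 → no match
3 → no match — must start with "b"
4 → no match
5 → no match — must start with "b"
6 → no match
7 → no match
8 → no match
9 → no match
Total matched: 0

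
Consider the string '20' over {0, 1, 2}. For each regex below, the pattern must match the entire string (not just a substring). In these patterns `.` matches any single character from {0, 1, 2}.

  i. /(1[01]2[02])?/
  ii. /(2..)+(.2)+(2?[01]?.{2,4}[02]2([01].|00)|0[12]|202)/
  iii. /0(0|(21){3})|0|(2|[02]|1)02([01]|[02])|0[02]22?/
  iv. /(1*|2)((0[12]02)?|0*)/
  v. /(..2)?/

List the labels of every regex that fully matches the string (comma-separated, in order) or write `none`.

i → no match
ii → no match
iii → no match
iv → match
v → no match

iv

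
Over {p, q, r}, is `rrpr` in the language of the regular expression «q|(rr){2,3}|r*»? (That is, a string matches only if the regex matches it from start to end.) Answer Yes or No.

No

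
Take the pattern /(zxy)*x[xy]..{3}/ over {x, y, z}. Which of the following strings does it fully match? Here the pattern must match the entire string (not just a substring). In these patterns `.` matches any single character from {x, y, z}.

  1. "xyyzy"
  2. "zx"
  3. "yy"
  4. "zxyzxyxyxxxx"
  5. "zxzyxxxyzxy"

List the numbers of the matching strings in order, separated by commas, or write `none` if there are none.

1 → no match
2 → no match
3 → no match
4 → match
5 → no match

4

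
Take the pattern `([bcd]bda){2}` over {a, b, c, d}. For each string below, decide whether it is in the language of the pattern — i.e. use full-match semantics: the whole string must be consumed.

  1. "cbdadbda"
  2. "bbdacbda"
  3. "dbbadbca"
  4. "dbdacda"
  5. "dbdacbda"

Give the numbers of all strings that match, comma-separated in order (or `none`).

1. "cbdadbda" → match
2. "bbdacbda" → match
3. "dbbadbca" → no match — must end with "bda"
4. "dbdacda" → no match — must end with "bda"
5. "dbdacbda" → match

1, 2, 5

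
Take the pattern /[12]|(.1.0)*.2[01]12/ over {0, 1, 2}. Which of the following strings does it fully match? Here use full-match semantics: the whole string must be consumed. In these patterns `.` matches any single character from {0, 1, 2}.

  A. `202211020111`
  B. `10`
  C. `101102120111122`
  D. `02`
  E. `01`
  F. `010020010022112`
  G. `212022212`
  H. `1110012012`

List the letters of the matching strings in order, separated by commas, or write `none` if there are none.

A → no match
B → no match
C → no match
D → no match
E → no match
F → no match
G → no match
H → no match

none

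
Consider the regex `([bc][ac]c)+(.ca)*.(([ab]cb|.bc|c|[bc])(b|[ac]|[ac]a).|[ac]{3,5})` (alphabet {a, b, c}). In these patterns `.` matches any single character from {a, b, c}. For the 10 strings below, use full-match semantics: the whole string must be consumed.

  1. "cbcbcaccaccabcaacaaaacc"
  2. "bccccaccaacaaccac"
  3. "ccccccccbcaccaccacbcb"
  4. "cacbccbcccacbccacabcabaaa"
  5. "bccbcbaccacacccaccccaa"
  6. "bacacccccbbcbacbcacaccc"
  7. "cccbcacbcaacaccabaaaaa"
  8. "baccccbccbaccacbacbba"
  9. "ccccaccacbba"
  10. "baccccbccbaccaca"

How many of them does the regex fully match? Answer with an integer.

1 → no match
2 → match
3 → no match
4 → match
5 → no match
6 → no match
7 → no match
8 → match
9 → match
10 → match
Total matched: 5

5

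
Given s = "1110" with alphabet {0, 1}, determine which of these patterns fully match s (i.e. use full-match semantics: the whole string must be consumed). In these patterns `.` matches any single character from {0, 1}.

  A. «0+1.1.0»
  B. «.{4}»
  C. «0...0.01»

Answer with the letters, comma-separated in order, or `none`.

A → no match — must start with "0"
B → match
C → no match — must start with "0"

B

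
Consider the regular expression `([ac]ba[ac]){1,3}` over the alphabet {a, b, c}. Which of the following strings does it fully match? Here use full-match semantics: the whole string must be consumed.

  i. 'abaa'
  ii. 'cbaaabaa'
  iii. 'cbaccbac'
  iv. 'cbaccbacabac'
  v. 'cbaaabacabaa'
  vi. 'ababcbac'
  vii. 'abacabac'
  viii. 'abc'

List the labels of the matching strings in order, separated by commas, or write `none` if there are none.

i, ii, iii, iv, v, vii

i → match
ii → match
iii → match
iv → match
v → match
vi → no match
vii → match
viii → no match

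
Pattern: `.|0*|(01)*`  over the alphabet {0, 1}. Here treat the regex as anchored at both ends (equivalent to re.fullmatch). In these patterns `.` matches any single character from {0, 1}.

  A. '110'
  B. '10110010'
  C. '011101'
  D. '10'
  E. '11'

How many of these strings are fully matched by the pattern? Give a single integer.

A. '110' → no match
B. '10110010' → no match
C. '011101' → no match
D. '10' → no match
E. '11' → no match
Total matched: 0

0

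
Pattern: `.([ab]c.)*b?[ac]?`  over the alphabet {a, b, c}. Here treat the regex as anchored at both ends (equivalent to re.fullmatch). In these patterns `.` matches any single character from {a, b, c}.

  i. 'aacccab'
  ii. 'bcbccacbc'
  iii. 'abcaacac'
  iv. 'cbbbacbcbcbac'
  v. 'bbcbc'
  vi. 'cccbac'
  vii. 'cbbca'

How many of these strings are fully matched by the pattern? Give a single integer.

2

i. 'aacccab' → no match
ii. 'bcbccacbc' → no match
iii. 'abcaacac' → match
iv → no match
v. 'bbcbc' → match
vi. 'cccbac' → no match
vii. 'cbbca' → no match
Total matched: 2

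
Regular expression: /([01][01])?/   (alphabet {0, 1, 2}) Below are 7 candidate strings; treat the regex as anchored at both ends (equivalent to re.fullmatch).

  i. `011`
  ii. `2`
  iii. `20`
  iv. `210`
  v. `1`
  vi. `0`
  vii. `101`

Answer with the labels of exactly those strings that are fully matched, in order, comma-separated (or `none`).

none

i → no match
ii → no match
iii → no match
iv → no match
v → no match
vi → no match
vii → no match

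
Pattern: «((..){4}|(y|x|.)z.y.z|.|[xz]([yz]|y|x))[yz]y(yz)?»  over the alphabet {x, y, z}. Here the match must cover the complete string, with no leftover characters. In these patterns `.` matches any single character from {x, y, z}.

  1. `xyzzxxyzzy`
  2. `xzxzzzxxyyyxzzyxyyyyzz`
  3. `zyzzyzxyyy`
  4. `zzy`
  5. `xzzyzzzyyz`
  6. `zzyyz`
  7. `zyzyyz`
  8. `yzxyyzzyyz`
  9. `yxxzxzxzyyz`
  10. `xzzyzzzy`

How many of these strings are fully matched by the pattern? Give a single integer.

8

1 → match
2 → no match
3 → match
4 → match
5 → match
6 → match
7 → match
8 → match
9 → no match
10 → match
Total matched: 8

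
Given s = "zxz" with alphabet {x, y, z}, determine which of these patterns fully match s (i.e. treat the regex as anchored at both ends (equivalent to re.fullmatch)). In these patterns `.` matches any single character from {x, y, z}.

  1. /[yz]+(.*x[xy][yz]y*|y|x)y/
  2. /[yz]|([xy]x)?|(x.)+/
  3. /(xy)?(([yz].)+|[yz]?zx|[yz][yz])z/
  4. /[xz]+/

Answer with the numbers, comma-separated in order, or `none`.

3, 4

1 → no match — must end with "y"
2 → no match
3 → match
4 → match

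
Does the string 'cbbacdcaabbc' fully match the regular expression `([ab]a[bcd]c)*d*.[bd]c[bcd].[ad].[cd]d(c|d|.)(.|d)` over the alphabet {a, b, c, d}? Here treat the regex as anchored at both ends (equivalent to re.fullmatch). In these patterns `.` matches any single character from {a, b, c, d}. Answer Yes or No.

No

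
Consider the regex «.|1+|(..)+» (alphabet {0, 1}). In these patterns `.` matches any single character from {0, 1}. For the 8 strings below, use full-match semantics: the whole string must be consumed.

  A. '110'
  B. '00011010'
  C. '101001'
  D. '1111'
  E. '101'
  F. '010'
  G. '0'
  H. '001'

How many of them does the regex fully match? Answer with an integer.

A → no match
B → match
C → match
D → match
E → no match
F → no match
G → match
H → no match
Total matched: 4

4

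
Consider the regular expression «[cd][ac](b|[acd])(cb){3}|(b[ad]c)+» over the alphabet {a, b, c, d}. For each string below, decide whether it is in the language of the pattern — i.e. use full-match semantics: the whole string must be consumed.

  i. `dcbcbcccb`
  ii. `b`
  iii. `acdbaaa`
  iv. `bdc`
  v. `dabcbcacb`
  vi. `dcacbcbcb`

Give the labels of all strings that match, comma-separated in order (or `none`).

iv, vi

i → no match
ii → no match
iii → no match
iv → match
v → no match
vi → match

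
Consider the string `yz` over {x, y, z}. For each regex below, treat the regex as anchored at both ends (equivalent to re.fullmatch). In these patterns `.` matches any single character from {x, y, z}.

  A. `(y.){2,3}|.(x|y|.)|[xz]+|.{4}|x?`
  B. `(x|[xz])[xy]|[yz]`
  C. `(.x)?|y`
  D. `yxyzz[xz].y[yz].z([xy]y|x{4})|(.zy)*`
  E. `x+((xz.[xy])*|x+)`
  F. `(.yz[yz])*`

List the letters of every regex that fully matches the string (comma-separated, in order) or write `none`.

A → match
B → no match
C → no match
D → no match
E → no match — must start with `x`
F → no match

A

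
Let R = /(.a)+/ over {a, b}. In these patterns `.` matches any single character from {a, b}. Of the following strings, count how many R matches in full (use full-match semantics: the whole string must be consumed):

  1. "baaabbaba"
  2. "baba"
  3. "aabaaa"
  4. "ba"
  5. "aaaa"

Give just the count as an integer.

1 → no match
2 → match
3 → match
4 → match
5 → match
Total matched: 4

4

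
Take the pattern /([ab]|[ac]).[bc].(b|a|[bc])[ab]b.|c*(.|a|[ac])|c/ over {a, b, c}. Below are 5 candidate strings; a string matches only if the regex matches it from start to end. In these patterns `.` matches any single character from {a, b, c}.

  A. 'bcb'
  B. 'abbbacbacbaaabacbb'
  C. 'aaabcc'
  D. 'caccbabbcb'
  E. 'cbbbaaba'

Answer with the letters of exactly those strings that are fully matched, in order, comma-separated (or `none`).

E

A → no match
B → no match
C → no match
D → no match
E → match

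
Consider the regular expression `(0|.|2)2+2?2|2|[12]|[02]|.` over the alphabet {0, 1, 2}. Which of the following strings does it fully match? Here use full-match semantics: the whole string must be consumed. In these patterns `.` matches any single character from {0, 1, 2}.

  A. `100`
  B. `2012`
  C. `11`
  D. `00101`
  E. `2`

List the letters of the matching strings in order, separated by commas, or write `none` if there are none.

A → no match
B → no match
C → no match
D → no match
E → match

E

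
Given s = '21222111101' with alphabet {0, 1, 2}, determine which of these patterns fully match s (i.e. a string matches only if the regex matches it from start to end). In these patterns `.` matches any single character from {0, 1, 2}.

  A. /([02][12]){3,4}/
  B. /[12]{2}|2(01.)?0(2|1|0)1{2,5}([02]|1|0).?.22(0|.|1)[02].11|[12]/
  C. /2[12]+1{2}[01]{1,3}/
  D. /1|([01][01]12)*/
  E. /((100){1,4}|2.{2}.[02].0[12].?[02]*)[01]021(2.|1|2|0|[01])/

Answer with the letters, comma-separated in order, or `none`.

C

A → no match
B → no match
C → match
D → no match
E → no match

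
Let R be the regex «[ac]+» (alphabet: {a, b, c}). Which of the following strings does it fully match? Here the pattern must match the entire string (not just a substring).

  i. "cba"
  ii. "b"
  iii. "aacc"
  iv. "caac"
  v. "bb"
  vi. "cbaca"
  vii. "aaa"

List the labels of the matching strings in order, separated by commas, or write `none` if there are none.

iii, iv, vii

i → no match
ii → no match
iii → match
iv → match
v → no match
vi → no match
vii → match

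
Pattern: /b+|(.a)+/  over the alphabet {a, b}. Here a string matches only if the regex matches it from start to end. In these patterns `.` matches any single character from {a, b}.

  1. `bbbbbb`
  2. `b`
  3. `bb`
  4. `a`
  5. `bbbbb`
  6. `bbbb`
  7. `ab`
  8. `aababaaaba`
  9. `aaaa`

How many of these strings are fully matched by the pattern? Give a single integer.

1 → match
2 → match
3 → match
4 → no match
5 → match
6 → match
7 → no match
8 → match
9 → match
Total matched: 7

7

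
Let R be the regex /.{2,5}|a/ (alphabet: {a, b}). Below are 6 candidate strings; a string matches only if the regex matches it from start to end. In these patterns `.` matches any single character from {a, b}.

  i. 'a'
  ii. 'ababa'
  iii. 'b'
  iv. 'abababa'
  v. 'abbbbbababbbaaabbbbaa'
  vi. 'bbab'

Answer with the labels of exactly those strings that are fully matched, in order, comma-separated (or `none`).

i. 'a' → match
ii. 'ababa' → match
iii. 'b' → no match
iv. 'abababa' → no match
v → no match
vi. 'bbab' → match

i, ii, vi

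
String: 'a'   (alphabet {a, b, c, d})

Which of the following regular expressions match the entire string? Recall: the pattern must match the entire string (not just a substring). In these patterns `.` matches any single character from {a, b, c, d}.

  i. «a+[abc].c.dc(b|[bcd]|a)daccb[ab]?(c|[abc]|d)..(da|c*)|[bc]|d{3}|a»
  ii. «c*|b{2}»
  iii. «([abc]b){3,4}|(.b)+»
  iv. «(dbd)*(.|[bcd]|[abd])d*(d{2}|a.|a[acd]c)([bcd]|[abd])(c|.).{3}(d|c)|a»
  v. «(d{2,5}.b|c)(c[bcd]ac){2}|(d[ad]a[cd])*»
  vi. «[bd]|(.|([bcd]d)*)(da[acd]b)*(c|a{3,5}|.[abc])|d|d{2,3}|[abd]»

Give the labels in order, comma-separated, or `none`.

i, iv, vi

i → match
ii → no match
iii → no match — must end with 'b'
iv → match
v → no match
vi → match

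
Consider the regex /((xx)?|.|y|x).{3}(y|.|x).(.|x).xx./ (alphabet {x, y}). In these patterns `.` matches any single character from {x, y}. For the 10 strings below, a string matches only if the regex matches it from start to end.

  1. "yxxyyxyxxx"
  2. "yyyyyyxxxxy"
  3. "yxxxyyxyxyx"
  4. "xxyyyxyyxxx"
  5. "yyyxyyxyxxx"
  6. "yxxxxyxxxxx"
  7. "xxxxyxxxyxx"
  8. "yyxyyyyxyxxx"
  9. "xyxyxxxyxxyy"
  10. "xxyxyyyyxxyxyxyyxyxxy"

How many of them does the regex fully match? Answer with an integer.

5

1. "yxxyyxyxxx" → match
2. "yyyyyyxxxxy" → match
3. "yxxxyyxyxyx" → no match
4. "xxyyyxyyxxx" → match
5. "yyyxyyxyxxx" → match
6. "yxxxxyxxxxx" → match
7. "xxxxyxxxyxx" → no match
8. "yyxyyyyxyxxx" → no match
9. "xyxyxxxyxxyy" → no match
10 → no match
Total matched: 5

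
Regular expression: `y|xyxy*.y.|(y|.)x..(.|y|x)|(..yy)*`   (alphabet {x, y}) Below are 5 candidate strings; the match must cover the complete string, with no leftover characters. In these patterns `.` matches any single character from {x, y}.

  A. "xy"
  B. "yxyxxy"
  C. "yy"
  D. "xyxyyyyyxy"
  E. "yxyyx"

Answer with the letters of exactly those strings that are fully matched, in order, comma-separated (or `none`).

E

A → no match
B → no match
C → no match
D → no match
E → match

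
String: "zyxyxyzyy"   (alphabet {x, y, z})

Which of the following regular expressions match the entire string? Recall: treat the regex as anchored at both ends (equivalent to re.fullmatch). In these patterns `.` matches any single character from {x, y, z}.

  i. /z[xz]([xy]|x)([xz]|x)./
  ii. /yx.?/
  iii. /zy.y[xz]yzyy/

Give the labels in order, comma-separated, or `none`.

i → no match
ii → no match — must start with "yx"
iii → match

iii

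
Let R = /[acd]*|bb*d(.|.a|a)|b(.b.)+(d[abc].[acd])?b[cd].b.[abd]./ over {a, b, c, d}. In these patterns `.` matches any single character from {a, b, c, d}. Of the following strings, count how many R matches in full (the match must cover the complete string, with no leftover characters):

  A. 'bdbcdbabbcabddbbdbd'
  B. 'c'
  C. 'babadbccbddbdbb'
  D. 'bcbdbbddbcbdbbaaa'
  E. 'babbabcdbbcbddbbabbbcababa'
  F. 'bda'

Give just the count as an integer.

A → no match
B → match
C → match
D → match
E → match
F → match
Total matched: 5

5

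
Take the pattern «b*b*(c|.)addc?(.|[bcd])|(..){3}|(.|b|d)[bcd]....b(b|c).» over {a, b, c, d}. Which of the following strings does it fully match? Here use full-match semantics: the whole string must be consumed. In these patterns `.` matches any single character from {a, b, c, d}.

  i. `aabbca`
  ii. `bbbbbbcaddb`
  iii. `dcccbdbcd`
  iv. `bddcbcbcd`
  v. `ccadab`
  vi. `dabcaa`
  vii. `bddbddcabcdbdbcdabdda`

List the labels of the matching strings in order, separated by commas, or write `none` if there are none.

i, ii, iii, iv, v, vi

i → match
ii → match
iii → match
iv → match
v → match
vi → match
vii → no match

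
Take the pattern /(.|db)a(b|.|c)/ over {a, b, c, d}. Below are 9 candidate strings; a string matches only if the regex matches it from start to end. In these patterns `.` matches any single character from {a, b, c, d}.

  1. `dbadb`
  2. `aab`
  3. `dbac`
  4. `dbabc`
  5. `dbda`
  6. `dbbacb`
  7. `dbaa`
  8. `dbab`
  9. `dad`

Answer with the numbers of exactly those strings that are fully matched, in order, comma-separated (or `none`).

2, 3, 7, 8, 9

1 → no match
2 → match
3 → match
4 → no match
5 → no match
6 → no match
7 → match
8 → match
9 → match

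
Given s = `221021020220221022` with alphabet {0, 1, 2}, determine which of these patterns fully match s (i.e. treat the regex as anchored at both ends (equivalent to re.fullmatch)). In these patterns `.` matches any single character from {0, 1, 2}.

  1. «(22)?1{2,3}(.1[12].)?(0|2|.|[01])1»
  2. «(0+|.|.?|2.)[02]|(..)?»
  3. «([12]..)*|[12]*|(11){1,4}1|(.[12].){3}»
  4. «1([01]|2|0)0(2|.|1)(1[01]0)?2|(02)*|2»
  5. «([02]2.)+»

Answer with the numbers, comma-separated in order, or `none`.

1 → no match — must end with `1`
2 → no match
3 → no match
4 → no match
5 → match

5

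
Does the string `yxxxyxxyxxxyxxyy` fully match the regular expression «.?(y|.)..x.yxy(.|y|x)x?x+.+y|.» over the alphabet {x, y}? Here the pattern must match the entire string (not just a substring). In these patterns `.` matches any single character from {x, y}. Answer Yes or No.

No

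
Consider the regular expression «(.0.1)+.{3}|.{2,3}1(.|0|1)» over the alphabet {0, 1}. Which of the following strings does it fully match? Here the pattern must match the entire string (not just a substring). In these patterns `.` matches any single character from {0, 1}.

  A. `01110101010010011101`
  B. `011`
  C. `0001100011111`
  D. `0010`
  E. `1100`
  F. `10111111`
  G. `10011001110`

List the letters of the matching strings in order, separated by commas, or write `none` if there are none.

A → no match
B → no match
C → no match
D → match
E → no match
F → no match
G → match

D, G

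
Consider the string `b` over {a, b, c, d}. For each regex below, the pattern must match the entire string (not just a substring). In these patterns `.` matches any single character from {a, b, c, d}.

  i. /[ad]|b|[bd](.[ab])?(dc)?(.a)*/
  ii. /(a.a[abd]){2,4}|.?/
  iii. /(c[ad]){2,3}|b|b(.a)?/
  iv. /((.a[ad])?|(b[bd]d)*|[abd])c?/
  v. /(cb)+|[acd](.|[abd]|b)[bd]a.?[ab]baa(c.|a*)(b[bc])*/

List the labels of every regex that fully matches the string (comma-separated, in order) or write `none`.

i, ii, iii, iv

i → match
ii → match
iii → match
iv → match
v → no match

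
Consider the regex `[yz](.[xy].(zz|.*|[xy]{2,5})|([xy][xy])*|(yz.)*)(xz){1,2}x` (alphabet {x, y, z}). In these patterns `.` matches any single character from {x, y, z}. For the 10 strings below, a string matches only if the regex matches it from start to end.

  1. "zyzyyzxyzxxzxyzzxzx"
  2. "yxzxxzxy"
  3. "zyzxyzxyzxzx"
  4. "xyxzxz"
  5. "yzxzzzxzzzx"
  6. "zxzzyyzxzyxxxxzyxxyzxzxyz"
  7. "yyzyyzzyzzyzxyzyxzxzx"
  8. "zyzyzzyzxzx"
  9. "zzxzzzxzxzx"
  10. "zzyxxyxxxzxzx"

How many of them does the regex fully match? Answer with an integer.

1 → no match
2 → no match — must end with "xzx"
3 → no match
4 → no match — must end with "xzx"
5 → no match — must end with "xzx"
6 → no match — must end with "xzx"
7 → match
8 → no match
9 → match
10 → match
Total matched: 3

3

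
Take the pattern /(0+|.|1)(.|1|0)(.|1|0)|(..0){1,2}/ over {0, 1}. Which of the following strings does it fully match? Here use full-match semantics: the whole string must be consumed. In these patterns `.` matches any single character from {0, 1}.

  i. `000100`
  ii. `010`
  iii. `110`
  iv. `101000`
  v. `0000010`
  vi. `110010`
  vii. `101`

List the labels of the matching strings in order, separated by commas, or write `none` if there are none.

i → match
ii → match
iii → match
iv → no match
v → match
vi → match
vii → match

i, ii, iii, v, vi, vii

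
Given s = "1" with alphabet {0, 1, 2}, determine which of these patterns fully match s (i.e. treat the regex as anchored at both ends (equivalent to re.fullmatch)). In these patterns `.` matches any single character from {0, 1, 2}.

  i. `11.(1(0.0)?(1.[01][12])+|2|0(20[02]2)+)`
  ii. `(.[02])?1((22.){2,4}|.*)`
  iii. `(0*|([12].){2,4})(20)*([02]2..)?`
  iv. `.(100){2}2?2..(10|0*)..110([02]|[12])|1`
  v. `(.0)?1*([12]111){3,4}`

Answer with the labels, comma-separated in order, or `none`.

i → no match — must start with "11"
ii → match
iii → no match
iv → match
v → no match — must end with "111"

ii, iv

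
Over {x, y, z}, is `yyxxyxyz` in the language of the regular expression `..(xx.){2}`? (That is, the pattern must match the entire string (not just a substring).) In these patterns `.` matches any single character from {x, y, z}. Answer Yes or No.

No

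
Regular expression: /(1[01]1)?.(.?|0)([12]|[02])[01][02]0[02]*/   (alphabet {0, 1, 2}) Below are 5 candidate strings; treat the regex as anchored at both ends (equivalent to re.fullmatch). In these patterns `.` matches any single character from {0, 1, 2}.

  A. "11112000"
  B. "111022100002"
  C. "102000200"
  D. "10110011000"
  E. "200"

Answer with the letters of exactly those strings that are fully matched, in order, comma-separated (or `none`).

A → match
B → match
C → match
D → no match
E → no match

A, B, C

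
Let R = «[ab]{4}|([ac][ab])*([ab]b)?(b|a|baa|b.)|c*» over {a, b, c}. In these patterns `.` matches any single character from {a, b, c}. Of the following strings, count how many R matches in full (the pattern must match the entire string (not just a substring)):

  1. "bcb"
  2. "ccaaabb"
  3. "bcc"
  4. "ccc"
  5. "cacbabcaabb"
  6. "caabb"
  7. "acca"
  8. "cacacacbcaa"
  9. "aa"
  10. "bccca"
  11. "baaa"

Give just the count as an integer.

1 → no match
2 → no match
3 → no match
4 → match
5 → match
6 → match
7 → no match
8 → match
9 → no match
10 → no match
11 → match
Total matched: 5

5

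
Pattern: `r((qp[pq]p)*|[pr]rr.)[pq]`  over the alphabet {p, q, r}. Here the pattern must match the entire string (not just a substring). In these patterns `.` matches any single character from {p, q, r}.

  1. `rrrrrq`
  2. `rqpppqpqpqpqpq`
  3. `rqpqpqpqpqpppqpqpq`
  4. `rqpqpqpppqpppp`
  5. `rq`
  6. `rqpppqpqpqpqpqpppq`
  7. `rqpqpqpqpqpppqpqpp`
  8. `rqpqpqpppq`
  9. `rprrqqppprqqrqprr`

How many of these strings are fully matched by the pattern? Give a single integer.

8

1 → match
2 → match
3 → match
4 → match
5 → match
6 → match
7 → match
8 → match
9 → no match
Total matched: 8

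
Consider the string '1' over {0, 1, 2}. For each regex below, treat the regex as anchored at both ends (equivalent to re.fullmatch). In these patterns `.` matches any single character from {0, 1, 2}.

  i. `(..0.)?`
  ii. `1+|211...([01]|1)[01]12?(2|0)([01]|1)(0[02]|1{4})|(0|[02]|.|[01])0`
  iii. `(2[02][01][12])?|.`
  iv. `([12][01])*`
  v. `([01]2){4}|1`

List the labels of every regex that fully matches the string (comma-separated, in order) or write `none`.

ii, iii, v

i → no match
ii → match
iii → match
iv → no match
v → match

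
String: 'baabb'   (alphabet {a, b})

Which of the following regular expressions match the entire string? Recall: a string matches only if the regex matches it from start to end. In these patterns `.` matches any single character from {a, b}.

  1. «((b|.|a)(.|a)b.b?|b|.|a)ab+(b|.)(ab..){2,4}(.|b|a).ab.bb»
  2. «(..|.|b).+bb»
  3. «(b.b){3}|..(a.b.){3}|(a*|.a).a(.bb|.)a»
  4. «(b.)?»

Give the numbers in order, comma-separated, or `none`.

1 → no match
2 → match
3 → no match
4 → no match

2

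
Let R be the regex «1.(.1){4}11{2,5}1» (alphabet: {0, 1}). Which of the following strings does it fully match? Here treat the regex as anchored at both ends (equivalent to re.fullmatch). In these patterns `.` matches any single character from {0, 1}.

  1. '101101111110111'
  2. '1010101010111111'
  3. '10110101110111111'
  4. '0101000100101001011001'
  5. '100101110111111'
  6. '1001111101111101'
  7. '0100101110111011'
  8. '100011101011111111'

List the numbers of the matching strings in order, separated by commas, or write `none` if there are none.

1 → no match
2 → no match
3 → no match
4 → no match — must start with '1'
5 → match
6 → no match — must end with '11'
7 → no match — must start with '1'
8 → no match

5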